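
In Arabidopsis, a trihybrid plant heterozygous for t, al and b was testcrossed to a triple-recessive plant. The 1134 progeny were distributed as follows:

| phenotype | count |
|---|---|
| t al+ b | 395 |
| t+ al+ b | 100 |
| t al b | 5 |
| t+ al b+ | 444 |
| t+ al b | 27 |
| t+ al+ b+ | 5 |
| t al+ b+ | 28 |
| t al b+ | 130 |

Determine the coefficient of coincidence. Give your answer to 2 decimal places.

0.73

The two most frequent reciprocal classes, t al+ b and t+ al b+, are the parental types, so the F1 was t al+ b / t+ al b+.
The two rarest classes, t al b and t+ al+ b+, are the double crossovers. Comparing them with the parentals, only the al allele has switched, so al is the middle locus and the order is t – al – b.
t–al: (230 + 10)/1134 = 0.2116; al–b: (55 + 10)/1134 = 0.0573.
Expected DCO frequency = 0.2116 × 0.0573 ≈ 0.01212; observed = 10/1134 ≈ 0.00882.
Coefficient of coincidence = 0.00882/0.01212 ≈ 0.73.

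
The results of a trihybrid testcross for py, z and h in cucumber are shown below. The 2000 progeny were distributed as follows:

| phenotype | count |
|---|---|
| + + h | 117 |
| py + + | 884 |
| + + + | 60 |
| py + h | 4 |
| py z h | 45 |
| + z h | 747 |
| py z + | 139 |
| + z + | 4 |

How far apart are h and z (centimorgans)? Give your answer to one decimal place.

The two most frequent reciprocal classes, + z h and py + +, are the parental types, so the F1 was + z h / py + +.
The two rarest classes, + z + and py + h, are the double crossovers. Comparing them with the parentals, only the h allele has switched, so h is the middle locus and the order is z – h – py.
Crossovers in the z–h interval produce the single-crossover classes + + h and py z + (117 + 139 = 256) plus the double crossovers (8).
RF(z–h) = (256 + 8) / 2000 = 264/2000 = 0.1320 → 13.2 centimorgans.

13.2 centimorgans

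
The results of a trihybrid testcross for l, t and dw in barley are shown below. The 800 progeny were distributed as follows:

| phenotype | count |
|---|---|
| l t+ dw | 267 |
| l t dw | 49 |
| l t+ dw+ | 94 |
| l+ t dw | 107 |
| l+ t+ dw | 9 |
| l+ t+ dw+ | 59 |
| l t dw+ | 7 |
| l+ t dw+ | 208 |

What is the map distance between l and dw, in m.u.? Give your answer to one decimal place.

The two most frequent reciprocal classes, l t+ dw and l+ t dw+, are the parental types, so the F1 was l t+ dw / l+ t dw+.
The two rarest classes, l+ t+ dw and l t dw+, are the double crossovers. Comparing them with the parentals, only the l allele has switched, so l is the middle locus and the order is t – l – dw.
Crossovers in the l–dw interval produce the single-crossover classes l t+ dw+ and l+ t dw (94 + 107 = 201) plus the double crossovers (16).
RF(l–dw) = (201 + 16) / 800 = 217/800 = 0.2712 → 27.1 m.u.

27.1 m.u.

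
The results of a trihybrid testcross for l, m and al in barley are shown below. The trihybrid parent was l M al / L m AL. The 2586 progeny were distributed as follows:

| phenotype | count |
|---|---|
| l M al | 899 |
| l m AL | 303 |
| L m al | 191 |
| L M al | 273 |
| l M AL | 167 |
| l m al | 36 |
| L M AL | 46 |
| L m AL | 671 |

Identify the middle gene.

The two rarest classes, l m al and L M AL, are the double crossovers. Comparing them with the parentals, only the m allele has switched, so m is the middle locus and the order is al – m – l.

m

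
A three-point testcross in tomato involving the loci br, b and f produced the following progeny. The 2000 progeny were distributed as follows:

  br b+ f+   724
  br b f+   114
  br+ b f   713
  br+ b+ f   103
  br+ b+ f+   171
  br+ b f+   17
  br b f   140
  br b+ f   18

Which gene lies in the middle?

The two most frequent reciprocal classes, br b+ f+ and br+ b f, are the parental types, so the F1 was br b+ f+ / br+ b f.
The two rarest classes, br b+ f and br+ b f+, are the double crossovers. Comparing them with the parentals, only the f allele has switched, so f is the middle locus and the order is br – f – b.

f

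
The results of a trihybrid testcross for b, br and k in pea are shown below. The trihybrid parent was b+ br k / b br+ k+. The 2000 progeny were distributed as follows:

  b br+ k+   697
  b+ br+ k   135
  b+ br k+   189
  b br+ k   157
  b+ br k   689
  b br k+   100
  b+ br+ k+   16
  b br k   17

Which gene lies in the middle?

b

The two rarest classes, b br k and b+ br+ k+, are the double crossovers. Comparing them with the parentals, only the b allele has switched, so b is the middle locus and the order is br – b – k.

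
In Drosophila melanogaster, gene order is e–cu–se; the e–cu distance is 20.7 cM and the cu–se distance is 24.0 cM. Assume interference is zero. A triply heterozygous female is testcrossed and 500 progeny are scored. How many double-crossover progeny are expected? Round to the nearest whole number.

25

Map distances give recombination frequencies of 0.207 and 0.240 for the two intervals.
With no interference, expected double-crossover frequency = 0.207 × 0.240 = 0.04968.
Expected number = 0.04968 × 500 = 24.84 ≈ 25.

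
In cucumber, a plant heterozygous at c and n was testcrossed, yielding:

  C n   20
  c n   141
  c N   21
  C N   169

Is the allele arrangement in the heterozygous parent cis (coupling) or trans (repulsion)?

The two most frequent classes are C N (169) and c n (141); these are the parental (non-recombinant) types.
So the F1 carried C N on one chromosome and c n on the other — the recessive alleles are on the same chromosome (cis / coupling).

cis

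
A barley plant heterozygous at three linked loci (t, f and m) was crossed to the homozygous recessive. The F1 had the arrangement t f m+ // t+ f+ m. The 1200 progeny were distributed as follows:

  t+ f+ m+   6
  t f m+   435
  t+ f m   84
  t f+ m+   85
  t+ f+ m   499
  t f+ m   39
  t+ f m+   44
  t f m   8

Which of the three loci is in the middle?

The two rarest classes, t f m and t+ f+ m+, are the double crossovers. Comparing them with the parentals, only the m allele has switched, so m is the middle locus and the order is f – m – t.

m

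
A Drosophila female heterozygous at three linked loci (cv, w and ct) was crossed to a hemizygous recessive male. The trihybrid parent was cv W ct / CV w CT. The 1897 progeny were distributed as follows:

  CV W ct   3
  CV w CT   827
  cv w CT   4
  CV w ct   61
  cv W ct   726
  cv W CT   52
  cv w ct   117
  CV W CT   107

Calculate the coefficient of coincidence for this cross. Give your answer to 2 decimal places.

0.48

The two rarest classes, CV W ct and cv w CT, are the double crossovers. Comparing them with the parentals, only the cv allele has switched, so cv is the middle locus and the order is ct – cv – w.
ct–cv: (113 + 7)/1897 = 0.0633; cv–w: (224 + 7)/1897 = 0.1218.
Expected DCO frequency = 0.0633 × 0.1218 ≈ 0.00771; observed = 7/1897 ≈ 0.00369.
Coefficient of coincidence = 0.00369/0.00771 ≈ 0.48.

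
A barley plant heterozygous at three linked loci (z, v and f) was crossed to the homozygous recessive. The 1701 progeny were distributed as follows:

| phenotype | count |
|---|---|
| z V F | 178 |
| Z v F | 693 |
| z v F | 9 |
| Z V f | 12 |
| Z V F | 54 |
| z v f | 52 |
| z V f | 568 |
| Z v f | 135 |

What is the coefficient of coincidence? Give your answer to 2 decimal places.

The two most frequent reciprocal classes, Z v F and z V f, are the parental types, so the F1 was Z v F / z V f.
The two rarest classes, z v F and Z V f, are the double crossovers. Comparing them with the parentals, only the z allele has switched, so z is the middle locus and the order is f – z – v.
f–z: (313 + 21)/1701 = 0.1964; z–v: (106 + 21)/1701 = 0.0747.
Expected DCO frequency = 0.1964 × 0.0747 ≈ 0.01467; observed = 21/1701 ≈ 0.01235.
Coefficient of coincidence = 0.01235/0.01467 ≈ 0.84.

0.84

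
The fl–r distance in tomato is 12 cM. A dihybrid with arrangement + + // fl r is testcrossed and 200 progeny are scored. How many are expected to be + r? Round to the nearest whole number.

A map distance of 12 cM corresponds to a recombination frequency of 0.120.
The F1 is + + / fl r, so + r is a recombinant gamete class with expected frequency r/2 = 0.120/2 = 0.0600.
Expected number = 0.0600 × 200 = 12.00 ≈ 12.

12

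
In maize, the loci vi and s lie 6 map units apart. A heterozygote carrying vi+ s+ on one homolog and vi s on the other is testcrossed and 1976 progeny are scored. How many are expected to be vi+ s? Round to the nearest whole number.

A map distance of 6 map units corresponds to a recombination frequency of 0.060.
The F1 is vi+ s+ / vi s, so vi+ s is a recombinant gamete class with expected frequency r/2 = 0.060/2 = 0.0300.
Expected number = 0.0300 × 1976 = 59.28 ≈ 59.

59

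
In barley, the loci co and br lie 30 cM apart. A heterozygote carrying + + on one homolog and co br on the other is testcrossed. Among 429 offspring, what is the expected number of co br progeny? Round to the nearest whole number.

A map distance of 30 cM corresponds to a recombination frequency of 0.300.
The F1 is + + / co br, so co br is a parental gamete class with expected frequency (1 − r)/2 = 0.700/2 = 0.3500.
Expected number = 0.3500 × 429 = 150.15 ≈ 150.

150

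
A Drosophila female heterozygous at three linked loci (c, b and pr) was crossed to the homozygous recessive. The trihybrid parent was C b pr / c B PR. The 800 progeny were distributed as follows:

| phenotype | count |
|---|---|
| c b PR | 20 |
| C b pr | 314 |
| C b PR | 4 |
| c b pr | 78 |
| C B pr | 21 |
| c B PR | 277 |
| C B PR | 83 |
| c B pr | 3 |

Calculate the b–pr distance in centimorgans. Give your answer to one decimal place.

6.0 centimorgans

The two rarest classes, C b PR and c B pr, are the double crossovers. Comparing them with the parentals, only the pr allele has switched, so pr is the middle locus and the order is b – pr – c.
Crossovers in the b–pr interval produce the single-crossover classes C B pr and c b PR (21 + 20 = 41) plus the double crossovers (7).
RF(b–pr) = (41 + 7) / 800 = 48/800 = 0.0600 → 6.0 centimorgans.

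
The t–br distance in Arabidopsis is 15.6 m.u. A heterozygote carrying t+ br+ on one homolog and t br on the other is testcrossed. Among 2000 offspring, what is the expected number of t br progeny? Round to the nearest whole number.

844

A map distance of 15.6 m.u. corresponds to a recombination frequency of 0.156.
The F1 is t+ br+ / t br, so t br is a parental gamete class with expected frequency (1 − r)/2 = 0.844/2 = 0.4220.
Expected number = 0.4220 × 2000 = 844.00 ≈ 844.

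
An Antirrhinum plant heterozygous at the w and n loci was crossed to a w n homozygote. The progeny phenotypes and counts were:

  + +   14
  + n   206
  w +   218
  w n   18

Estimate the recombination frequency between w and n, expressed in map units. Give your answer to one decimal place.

The two most frequent classes, + n (206) and w + (218), are the parental types, so the F1 was + n / w +.
The recombinant classes are + + and w n: 14 + 18 = 32.
Recombination frequency = 32/456 = 0.0702 ≈ 7.0%, i.e. 7.0 map units.

7.0 map units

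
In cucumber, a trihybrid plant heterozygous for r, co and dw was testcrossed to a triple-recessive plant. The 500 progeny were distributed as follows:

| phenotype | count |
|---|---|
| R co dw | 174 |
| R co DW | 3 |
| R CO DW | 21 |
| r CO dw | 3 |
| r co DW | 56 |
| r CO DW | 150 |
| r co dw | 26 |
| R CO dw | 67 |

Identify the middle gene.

dw

The two most frequent reciprocal classes, r CO DW and R co dw, are the parental types, so the F1 was r CO DW / R co dw.
The two rarest classes, r CO dw and R co DW, are the double crossovers. Comparing them with the parentals, only the dw allele has switched, so dw is the middle locus and the order is co – dw – r.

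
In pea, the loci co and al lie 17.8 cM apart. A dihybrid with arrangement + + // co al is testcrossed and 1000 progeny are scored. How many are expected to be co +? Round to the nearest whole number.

89

A map distance of 17.8 cM corresponds to a recombination frequency of 0.178.
The F1 is + + / co al, so co + is a recombinant gamete class with expected frequency r/2 = 0.178/2 = 0.0890.
Expected number = 0.0890 × 1000 = 89.00 ≈ 89.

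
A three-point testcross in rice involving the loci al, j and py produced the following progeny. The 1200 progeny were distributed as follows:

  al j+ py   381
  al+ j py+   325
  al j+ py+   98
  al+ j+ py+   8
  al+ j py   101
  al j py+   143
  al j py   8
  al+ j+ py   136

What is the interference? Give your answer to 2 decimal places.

The two most frequent reciprocal classes, al+ j py+ and al j+ py, are the parental types, so the F1 was al+ j py+ / al j+ py.
The two rarest classes, al+ j+ py+ and al j py, are the double crossovers. Comparing them with the parentals, only the j allele has switched, so j is the middle locus and the order is al – j – py.
al–j: (279 + 16)/1200 = 0.2458; j–py: (199 + 16)/1200 = 0.1792.
Expected DCO frequency = 0.2458 × 0.1792 ≈ 0.04405; observed = 16/1200 ≈ 0.01333.
Coefficient of coincidence = 0.01333/0.04405 ≈ 0.30; interference = 1 − 0.30 = 0.70.

0.70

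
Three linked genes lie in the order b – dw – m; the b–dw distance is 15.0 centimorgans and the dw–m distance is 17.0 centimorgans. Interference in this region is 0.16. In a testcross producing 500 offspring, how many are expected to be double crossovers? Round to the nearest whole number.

11

Map distances give recombination frequencies of 0.150 and 0.170 for the two intervals.
With interference 0.16 (so coincidence = 0.84), expected double-crossover frequency = 0.150 × 0.170 × 0.84 = 0.02142.
Expected number = 0.02142 × 500 = 10.71 ≈ 11.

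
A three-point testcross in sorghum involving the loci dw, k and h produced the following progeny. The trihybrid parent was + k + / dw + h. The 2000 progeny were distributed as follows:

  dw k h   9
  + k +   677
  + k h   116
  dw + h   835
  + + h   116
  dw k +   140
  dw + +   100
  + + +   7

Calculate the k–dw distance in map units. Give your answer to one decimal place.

The two rarest classes, + + + and dw k h, are the double crossovers. Comparing them with the parentals, only the k allele has switched, so k is the middle locus and the order is h – k – dw.
Crossovers in the k–dw interval produce the single-crossover classes dw k + and + + h (140 + 116 = 256) plus the double crossovers (16).
RF(k–dw) = (256 + 16) / 2000 = 272/2000 = 0.1360 → 13.6 map units.

13.6 map units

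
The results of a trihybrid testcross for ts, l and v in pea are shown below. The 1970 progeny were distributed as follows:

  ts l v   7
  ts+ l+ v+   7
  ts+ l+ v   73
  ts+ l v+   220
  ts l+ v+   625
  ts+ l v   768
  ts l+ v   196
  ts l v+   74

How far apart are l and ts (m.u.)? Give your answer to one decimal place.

The two most frequent reciprocal classes, ts l+ v+ and ts+ l v, are the parental types, so the F1 was ts l+ v+ / ts+ l v.
The two rarest classes, ts+ l+ v+ and ts l v, are the double crossovers. Comparing them with the parentals, only the ts allele has switched, so ts is the middle locus and the order is v – ts – l.
Crossovers in the ts–l interval produce the single-crossover classes ts l v+ and ts+ l+ v (74 + 73 = 147) plus the double crossovers (14).
RF(ts–l) = (147 + 14) / 1970 = 161/1970 = 0.0817 → 8.2 m.u.

8.2 m.u.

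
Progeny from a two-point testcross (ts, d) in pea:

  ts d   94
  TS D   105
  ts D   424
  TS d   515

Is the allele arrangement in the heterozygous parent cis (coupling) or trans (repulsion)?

trans

The two most frequent classes are TS d (515) and ts D (424); these are the parental (non-recombinant) types.
So the F1 carried TS d on one chromosome and ts D on the other — the recessive alleles are on opposite chromosomes (trans / repulsion).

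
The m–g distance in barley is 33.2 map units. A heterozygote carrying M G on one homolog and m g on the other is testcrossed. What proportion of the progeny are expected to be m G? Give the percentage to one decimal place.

A map distance of 33.2 map units corresponds to a recombination frequency of 0.332.
The F1 is M G / m g, so m G is a recombinant gamete class with expected frequency r/2 = 0.332/2 = 0.1660.
That is 0.1660 = 16.6% of the progeny.

16.6%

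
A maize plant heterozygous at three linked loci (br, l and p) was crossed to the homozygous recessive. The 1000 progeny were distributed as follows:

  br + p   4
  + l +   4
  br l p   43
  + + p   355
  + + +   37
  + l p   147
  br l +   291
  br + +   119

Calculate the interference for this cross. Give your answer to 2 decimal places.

The two most frequent reciprocal classes, + + p and br l +, are the parental types, so the F1 was + + p / br l +.
The two rarest classes, br + p and + l +, are the double crossovers. Comparing them with the parentals, only the br allele has switched, so br is the middle locus and the order is p – br – l.
p–br: (80 + 8)/1000 = 0.0880; br–l: (266 + 8)/1000 = 0.2740.
Expected DCO frequency = 0.0880 × 0.2740 ≈ 0.02411; observed = 8/1000 ≈ 0.00800.
Coefficient of coincidence = 0.00800/0.02411 ≈ 0.33; interference = 1 − 0.33 = 0.67.

0.67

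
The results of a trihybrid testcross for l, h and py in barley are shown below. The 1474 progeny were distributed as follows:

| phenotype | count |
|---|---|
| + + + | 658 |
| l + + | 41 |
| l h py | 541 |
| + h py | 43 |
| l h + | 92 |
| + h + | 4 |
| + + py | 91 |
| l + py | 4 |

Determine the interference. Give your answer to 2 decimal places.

The two most frequent reciprocal classes, + + + and l h py, are the parental types, so the F1 was + + + / l h py.
The two rarest classes, + h + and l + py, are the double crossovers. Comparing them with the parentals, only the h allele has switched, so h is the middle locus and the order is py – h – l.
py–h: (183 + 8)/1474 = 0.1296; h–l: (84 + 8)/1474 = 0.0624.
Expected DCO frequency = 0.1296 × 0.0624 ≈ 0.00809; observed = 8/1474 ≈ 0.00543.
Coefficient of coincidence = 0.00543/0.00809 ≈ 0.67; interference = 1 − 0.67 = 0.33.

0.33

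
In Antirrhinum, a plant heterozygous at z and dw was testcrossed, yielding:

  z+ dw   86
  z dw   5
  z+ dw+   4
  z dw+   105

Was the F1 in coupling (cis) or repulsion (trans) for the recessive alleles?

trans

The two most frequent classes are z+ dw (86) and z dw+ (105); these are the parental (non-recombinant) types.
So the F1 carried z+ dw on one chromosome and z dw+ on the other — the recessive alleles are on opposite chromosomes (trans / repulsion).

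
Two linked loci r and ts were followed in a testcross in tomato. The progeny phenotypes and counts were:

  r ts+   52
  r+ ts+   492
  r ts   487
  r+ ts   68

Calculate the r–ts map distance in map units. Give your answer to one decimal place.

10.9 map units

The two most frequent classes, r+ ts+ (492) and r ts (487), are the parental types, so the F1 was r+ ts+ / r ts.
The recombinant classes are r+ ts and r ts+: 68 + 52 = 120.
Recombination frequency = 120/1099 = 0.1092 ≈ 10.9%, i.e. 10.9 map units.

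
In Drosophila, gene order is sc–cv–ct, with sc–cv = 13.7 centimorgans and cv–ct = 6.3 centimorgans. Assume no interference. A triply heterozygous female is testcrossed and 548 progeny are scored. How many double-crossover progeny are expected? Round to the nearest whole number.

Map distances give recombination frequencies of 0.137 and 0.063 for the two intervals.
With no interference, expected double-crossover frequency = 0.137 × 0.063 = 0.00863.
Expected number = 0.00863 × 548 = 4.73 ≈ 5.

5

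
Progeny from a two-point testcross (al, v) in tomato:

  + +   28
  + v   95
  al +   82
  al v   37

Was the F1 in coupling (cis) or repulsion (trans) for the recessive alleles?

trans

The two most frequent classes are + v (95) and al + (82); these are the parental (non-recombinant) types.
So the F1 carried + v on one chromosome and al + on the other — the recessive alleles are on opposite chromosomes (trans / repulsion).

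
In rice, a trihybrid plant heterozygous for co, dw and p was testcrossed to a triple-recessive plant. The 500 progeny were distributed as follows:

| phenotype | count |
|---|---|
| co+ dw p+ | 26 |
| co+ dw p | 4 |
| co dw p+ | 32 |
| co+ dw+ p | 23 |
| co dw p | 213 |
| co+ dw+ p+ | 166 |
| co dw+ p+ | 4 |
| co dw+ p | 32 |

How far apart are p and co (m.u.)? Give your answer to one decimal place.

The two most frequent reciprocal classes, co dw p and co+ dw+ p+, are the parental types, so the F1 was co dw p / co+ dw+ p+.
The two rarest classes, co+ dw p and co dw+ p+, are the double crossovers. Comparing them with the parentals, only the co allele has switched, so co is the middle locus and the order is dw – co – p.
Crossovers in the co–p interval produce the single-crossover classes co dw p+ and co+ dw+ p (32 + 23 = 55) plus the double crossovers (8).
RF(co–p) = (55 + 8) / 500 = 63/500 = 0.1260 → 12.6 m.u.

12.6 m.u.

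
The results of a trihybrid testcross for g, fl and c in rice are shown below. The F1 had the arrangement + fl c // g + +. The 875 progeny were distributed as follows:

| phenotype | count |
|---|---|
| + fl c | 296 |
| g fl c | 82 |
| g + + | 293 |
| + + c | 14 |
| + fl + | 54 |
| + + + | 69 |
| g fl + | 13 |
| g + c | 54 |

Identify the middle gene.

The two rarest classes, + + c and g fl +, are the double crossovers. Comparing them with the parentals, only the fl allele has switched, so fl is the middle locus and the order is c – fl – g.

fl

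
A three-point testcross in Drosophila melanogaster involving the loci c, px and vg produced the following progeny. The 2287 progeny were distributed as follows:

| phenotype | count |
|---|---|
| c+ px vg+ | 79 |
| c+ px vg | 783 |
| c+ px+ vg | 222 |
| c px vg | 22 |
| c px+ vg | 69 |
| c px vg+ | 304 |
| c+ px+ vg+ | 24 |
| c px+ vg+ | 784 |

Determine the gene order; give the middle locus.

c

The two most frequent reciprocal classes, c+ px vg and c px+ vg+, are the parental types, so the F1 was c+ px vg / c px+ vg+.
The two rarest classes, c px vg and c+ px+ vg+, are the double crossovers. Comparing them with the parentals, only the c allele has switched, so c is the middle locus and the order is vg – c – px.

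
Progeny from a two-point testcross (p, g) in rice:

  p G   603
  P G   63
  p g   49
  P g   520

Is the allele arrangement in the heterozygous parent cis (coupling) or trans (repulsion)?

The two most frequent classes are P g (520) and p G (603); these are the parental (non-recombinant) types.
So the F1 carried P g on one chromosome and p G on the other — the recessive alleles are on opposite chromosomes (trans / repulsion).

trans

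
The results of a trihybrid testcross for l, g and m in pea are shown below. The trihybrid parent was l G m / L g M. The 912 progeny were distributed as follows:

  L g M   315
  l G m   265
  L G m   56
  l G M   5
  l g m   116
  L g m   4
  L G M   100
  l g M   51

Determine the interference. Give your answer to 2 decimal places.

The two rarest classes, l G M and L g m, are the double crossovers. Comparing them with the parentals, only the m allele has switched, so m is the middle locus and the order is l – m – g.
l–m: (107 + 9)/912 = 0.1272; m–g: (216 + 9)/912 = 0.2467.
Expected DCO frequency = 0.1272 × 0.2467 ≈ 0.03138; observed = 9/912 ≈ 0.00987.
Coefficient of coincidence = 0.00987/0.03138 ≈ 0.31; interference = 1 − 0.31 = 0.69.

0.69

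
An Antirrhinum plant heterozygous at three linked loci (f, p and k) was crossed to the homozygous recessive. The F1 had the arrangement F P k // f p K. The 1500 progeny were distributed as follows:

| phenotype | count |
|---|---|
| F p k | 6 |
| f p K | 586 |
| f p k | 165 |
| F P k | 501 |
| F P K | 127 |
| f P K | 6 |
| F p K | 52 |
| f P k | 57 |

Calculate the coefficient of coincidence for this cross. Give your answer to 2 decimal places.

The two rarest classes, F p k and f P K, are the double crossovers. Comparing them with the parentals, only the p allele has switched, so p is the middle locus and the order is k – p – f.
k–p: (292 + 12)/1500 = 0.2027; p–f: (109 + 12)/1500 = 0.0807.
Expected DCO frequency = 0.2027 × 0.0807 ≈ 0.01636; observed = 12/1500 ≈ 0.00800.
Coefficient of coincidence = 0.00800/0.01636 ≈ 0.49.

0.49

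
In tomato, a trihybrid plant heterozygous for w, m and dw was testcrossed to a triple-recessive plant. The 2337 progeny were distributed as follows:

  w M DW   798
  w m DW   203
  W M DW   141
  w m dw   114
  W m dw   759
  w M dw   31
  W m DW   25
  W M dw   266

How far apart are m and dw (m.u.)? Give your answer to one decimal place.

The two most frequent reciprocal classes, W m dw and w M DW, are the parental types, so the F1 was W m dw / w M DW.
The two rarest classes, W m DW and w M dw, are the double crossovers. Comparing them with the parentals, only the dw allele has switched, so dw is the middle locus and the order is w – dw – m.
Crossovers in the dw–m interval produce the single-crossover classes W M dw and w m DW (266 + 203 = 469) plus the double crossovers (56).
RF(dw–m) = (469 + 56) / 2337 = 525/2337 = 0.2246 → 22.5 m.u.

22.5 m.u.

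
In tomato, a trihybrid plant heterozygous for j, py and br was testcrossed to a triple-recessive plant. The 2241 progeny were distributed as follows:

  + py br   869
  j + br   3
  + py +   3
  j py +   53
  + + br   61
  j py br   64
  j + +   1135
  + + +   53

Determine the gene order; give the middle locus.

The two most frequent reciprocal classes, j + + and + py br, are the parental types, so the F1 was j + + / + py br.
The two rarest classes, j + br and + py +, are the double crossovers. Comparing them with the parentals, only the br allele has switched, so br is the middle locus and the order is j – br – py.

br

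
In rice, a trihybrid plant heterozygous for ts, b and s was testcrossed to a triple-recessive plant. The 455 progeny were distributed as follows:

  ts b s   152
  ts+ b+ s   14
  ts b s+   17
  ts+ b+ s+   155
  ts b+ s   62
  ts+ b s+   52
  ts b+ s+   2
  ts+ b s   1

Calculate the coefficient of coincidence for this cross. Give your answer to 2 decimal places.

The two most frequent reciprocal classes, ts+ b+ s+ and ts b s, are the parental types, so the F1 was ts+ b+ s+ / ts b s.
The two rarest classes, ts b+ s+ and ts+ b s, are the double crossovers. Comparing them with the parentals, only the ts allele has switched, so ts is the middle locus and the order is s – ts – b.
s–ts: (31 + 3)/455 = 0.0747; ts–b: (114 + 3)/455 = 0.2571.
Expected DCO frequency = 0.0747 × 0.2571 ≈ 0.01921; observed = 3/455 ≈ 0.00659.
Coefficient of coincidence = 0.00659/0.01921 ≈ 0.34.

0.34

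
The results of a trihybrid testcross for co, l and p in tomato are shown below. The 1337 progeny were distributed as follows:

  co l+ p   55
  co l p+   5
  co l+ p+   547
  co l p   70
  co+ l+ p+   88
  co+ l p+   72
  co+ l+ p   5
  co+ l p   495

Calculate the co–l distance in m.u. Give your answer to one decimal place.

The two most frequent reciprocal classes, co l+ p+ and co+ l p, are the parental types, so the F1 was co l+ p+ / co+ l p.
The two rarest classes, co l p+ and co+ l+ p, are the double crossovers. Comparing them with the parentals, only the l allele has switched, so l is the middle locus and the order is p – l – co.
Crossovers in the l–co interval produce the single-crossover classes co+ l+ p+ and co l p (88 + 70 = 158) plus the double crossovers (10).
RF(l–co) = (158 + 10) / 1337 = 168/1337 = 0.1257 → 12.6 m.u.

12.6 m.u.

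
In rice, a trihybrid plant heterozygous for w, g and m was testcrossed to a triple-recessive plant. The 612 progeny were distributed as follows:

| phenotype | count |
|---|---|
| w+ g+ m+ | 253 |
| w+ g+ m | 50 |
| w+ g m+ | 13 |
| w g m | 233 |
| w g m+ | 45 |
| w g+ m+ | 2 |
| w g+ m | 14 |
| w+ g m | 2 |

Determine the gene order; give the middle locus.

The two most frequent reciprocal classes, w g m and w+ g+ m+, are the parental types, so the F1 was w g m / w+ g+ m+.
The two rarest classes, w+ g m and w g+ m+, are the double crossovers. Comparing them with the parentals, only the w allele has switched, so w is the middle locus and the order is g – w – m.

w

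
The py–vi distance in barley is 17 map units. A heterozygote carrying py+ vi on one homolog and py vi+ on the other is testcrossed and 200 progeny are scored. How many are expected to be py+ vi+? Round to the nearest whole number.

A map distance of 17 map units corresponds to a recombination frequency of 0.170.
The F1 is py+ vi / py vi+, so py+ vi+ is a recombinant gamete class with expected frequency r/2 = 0.170/2 = 0.0850.
Expected number = 0.0850 × 200 = 17.00 ≈ 17.

17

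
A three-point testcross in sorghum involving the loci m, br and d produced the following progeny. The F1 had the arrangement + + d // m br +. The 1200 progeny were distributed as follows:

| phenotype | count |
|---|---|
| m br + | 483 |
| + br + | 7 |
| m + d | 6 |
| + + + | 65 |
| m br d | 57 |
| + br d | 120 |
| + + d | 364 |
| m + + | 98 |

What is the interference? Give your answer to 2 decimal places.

The two rarest classes, m + d and + br +, are the double crossovers. Comparing them with the parentals, only the m allele has switched, so m is the middle locus and the order is d – m – br.
d–m: (122 + 13)/1200 = 0.1125; m–br: (218 + 13)/1200 = 0.1925.
Expected DCO frequency = 0.1125 × 0.1925 ≈ 0.02166; observed = 13/1200 ≈ 0.01083.
Coefficient of coincidence = 0.01083/0.02166 ≈ 0.50; interference = 1 − 0.50 = 0.50.

0.50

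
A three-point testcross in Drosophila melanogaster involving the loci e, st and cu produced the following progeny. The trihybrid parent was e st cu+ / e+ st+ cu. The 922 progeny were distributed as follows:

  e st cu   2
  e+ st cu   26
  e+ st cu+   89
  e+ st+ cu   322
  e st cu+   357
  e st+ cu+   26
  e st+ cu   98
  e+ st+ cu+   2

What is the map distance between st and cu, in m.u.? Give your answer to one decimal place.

The two rarest classes, e st cu and e+ st+ cu+, are the double crossovers. Comparing them with the parentals, only the cu allele has switched, so cu is the middle locus and the order is e – cu – st.
Crossovers in the cu–st interval produce the single-crossover classes e st+ cu+ and e+ st cu (26 + 26 = 52) plus the double crossovers (4).
RF(cu–st) = (52 + 4) / 922 = 56/922 = 0.0607 → 6.1 m.u.

6.1 m.u.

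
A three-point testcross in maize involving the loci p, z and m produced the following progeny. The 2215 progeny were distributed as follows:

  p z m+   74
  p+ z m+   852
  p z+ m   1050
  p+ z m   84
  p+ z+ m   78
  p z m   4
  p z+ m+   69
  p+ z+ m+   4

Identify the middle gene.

z

The two most frequent reciprocal classes, p z+ m and p+ z m+, are the parental types, so the F1 was p z+ m / p+ z m+.
The two rarest classes, p z m and p+ z+ m+, are the double crossovers. Comparing them with the parentals, only the z allele has switched, so z is the middle locus and the order is p – z – m.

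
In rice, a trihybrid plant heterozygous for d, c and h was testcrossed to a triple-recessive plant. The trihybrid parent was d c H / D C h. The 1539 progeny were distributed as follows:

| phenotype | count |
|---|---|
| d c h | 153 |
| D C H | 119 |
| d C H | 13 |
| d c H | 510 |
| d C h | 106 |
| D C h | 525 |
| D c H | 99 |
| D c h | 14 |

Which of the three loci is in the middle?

c

The two rarest classes, d C H and D c h, are the double crossovers. Comparing them with the parentals, only the c allele has switched, so c is the middle locus and the order is d – c – h.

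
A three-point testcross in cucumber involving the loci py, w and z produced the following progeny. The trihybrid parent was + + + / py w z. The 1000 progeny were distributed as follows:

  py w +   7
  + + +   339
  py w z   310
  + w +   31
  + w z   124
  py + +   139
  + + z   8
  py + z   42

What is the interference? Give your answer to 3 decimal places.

The two rarest classes, + + z and py w +, are the double crossovers. Comparing them with the parentals, only the z allele has switched, so z is the middle locus and the order is w – z – py.
w–z: (73 + 15)/1000 = 0.0880; z–py: (263 + 15)/1000 = 0.2780.
Expected DCO frequency = 0.0880 × 0.2780 ≈ 0.02446; observed = 15/1000 ≈ 0.01500.
Coefficient of coincidence = 0.01500/0.02446 ≈ 0.613; interference = 1 − 0.613 = 0.387.

0.387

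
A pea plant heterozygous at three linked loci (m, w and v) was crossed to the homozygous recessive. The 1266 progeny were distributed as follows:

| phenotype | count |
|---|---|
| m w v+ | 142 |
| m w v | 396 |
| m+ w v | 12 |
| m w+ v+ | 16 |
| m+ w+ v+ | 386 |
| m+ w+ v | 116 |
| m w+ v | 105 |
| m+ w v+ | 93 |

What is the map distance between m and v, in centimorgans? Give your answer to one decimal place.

22.6 centimorgans

The two most frequent reciprocal classes, m w v and m+ w+ v+, are the parental types, so the F1 was m w v / m+ w+ v+.
The two rarest classes, m+ w v and m w+ v+, are the double crossovers. Comparing them with the parentals, only the m allele has switched, so m is the middle locus and the order is w – m – v.
Crossovers in the m–v interval produce the single-crossover classes m w v+ and m+ w+ v (142 + 116 = 258) plus the double crossovers (28).
RF(m–v) = (258 + 28) / 1266 = 286/1266 = 0.2259 → 22.6 centimorgans.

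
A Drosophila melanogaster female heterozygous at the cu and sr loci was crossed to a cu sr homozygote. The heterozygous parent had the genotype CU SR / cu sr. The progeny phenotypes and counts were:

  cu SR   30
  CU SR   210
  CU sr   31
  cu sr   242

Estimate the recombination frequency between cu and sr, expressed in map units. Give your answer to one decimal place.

11.9 map units

The recombinant classes are CU sr and cu SR: 31 + 30 = 61.
Recombination frequency = 61/513 = 0.1189 ≈ 11.9%, i.e. 11.9 map units.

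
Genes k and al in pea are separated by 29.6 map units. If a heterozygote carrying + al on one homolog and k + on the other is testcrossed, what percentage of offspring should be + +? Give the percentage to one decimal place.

14.8%

A map distance of 29.6 map units corresponds to a recombination frequency of 0.296.
The F1 is + al / k +, so + + is a recombinant gamete class with expected frequency r/2 = 0.296/2 = 0.1480.
That is 0.1480 = 14.8% of the progeny.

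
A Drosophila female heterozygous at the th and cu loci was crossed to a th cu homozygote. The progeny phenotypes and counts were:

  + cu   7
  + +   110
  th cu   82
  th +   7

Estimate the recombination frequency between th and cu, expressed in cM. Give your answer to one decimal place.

6.8 cM

The two most frequent classes, + + (110) and th cu (82), are the parental types, so the F1 was + + / th cu.
The recombinant classes are + cu and th +: 7 + 7 = 14.
Recombination frequency = 14/206 = 0.0680 ≈ 6.8%, i.e. 6.8 cM.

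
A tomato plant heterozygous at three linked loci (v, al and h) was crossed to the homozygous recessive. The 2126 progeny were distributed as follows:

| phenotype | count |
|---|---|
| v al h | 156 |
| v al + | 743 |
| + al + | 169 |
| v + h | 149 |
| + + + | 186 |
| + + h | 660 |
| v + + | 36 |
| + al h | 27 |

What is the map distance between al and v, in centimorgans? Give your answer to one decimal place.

The two most frequent reciprocal classes, + + h and v al +, are the parental types, so the F1 was + + h / v al +.
The two rarest classes, + al h and v + +, are the double crossovers. Comparing them with the parentals, only the al allele has switched, so al is the middle locus and the order is v – al – h.
Crossovers in the v–al interval produce the single-crossover classes v + h and + al + (149 + 169 = 318) plus the double crossovers (63).
RF(v–al) = (318 + 63) / 2126 = 381/2126 = 0.1792 → 17.9 centimorgans.

17.9 centimorgans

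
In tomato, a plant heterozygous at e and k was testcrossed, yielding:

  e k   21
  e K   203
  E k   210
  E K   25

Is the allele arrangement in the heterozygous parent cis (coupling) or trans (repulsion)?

The two most frequent classes are E k (210) and e K (203); these are the parental (non-recombinant) types.
So the F1 carried E k on one chromosome and e K on the other — the recessive alleles are on opposite chromosomes (trans / repulsion).

trans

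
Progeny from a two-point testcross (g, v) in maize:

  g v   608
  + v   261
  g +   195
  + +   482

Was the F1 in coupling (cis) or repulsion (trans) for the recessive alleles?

The two most frequent classes are + + (482) and g v (608); these are the parental (non-recombinant) types.
So the F1 carried + + on one chromosome and g v on the other — the recessive alleles are on the same chromosome (cis / coupling).

cis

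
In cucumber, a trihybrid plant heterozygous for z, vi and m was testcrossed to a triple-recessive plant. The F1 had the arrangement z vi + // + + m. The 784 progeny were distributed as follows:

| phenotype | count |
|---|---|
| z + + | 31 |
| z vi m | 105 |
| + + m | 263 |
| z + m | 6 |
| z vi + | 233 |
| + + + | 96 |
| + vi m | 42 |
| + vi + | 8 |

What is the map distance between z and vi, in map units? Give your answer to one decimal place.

11.1 map units

The two rarest classes, + vi + and z + m, are the double crossovers. Comparing them with the parentals, only the z allele has switched, so z is the middle locus and the order is vi – z – m.
Crossovers in the vi–z interval produce the single-crossover classes z + + and + vi m (31 + 42 = 73) plus the double crossovers (14).
RF(vi–z) = (73 + 14) / 784 = 87/784 = 0.1110 → 11.1 map units.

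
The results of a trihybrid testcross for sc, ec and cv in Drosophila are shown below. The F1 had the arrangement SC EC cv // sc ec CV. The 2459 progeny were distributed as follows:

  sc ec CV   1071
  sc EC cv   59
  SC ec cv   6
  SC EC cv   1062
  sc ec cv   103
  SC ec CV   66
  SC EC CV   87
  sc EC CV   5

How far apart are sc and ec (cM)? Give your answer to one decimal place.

The two rarest classes, SC ec cv and sc EC CV, are the double crossovers. Comparing them with the parentals, only the ec allele has switched, so ec is the middle locus and the order is cv – ec – sc.
Crossovers in the ec–sc interval produce the single-crossover classes sc EC cv and SC ec CV (59 + 66 = 125) plus the double crossovers (11).
RF(ec–sc) = (125 + 11) / 2459 = 136/2459 = 0.0553 → 5.5 cM.

5.5 cM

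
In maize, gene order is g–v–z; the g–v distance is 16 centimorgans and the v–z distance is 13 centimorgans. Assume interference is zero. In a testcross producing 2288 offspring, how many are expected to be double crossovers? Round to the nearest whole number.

48

Map distances give recombination frequencies of 0.160 and 0.130 for the two intervals.
With no interference, expected double-crossover frequency = 0.160 × 0.130 = 0.02080.
Expected number = 0.02080 × 2288 = 47.59 ≈ 48.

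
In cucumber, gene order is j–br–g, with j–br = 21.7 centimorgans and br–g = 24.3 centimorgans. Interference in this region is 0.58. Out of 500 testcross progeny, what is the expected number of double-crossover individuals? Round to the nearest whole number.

11

Map distances give recombination frequencies of 0.217 and 0.243 for the two intervals.
With interference 0.58 (so coincidence = 0.42), expected double-crossover frequency = 0.217 × 0.243 × 0.42 = 0.02215.
Expected number = 0.02215 × 500 = 11.07 ≈ 11.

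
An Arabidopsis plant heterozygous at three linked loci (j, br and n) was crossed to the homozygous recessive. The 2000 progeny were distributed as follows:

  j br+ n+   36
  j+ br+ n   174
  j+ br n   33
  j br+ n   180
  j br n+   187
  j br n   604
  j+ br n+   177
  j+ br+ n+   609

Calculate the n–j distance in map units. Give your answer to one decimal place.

21.5 map units

The two most frequent reciprocal classes, j+ br+ n+ and j br n, are the parental types, so the F1 was j+ br+ n+ / j br n.
The two rarest classes, j br+ n+ and j+ br n, are the double crossovers. Comparing them with the parentals, only the j allele has switched, so j is the middle locus and the order is n – j – br.
Crossovers in the n–j interval produce the single-crossover classes j+ br+ n and j br n+ (174 + 187 = 361) plus the double crossovers (69).
RF(n–j) = (361 + 69) / 2000 = 430/2000 = 0.2150 → 21.5 map units.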